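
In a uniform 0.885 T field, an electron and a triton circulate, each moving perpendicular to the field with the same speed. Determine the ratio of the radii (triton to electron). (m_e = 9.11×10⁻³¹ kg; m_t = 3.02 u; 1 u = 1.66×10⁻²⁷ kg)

ratio ≈ 5500

r = mv/(qB) ⇒ at equal v, r ∝ m/q.
r_{triton}/r_{electron} = 5500.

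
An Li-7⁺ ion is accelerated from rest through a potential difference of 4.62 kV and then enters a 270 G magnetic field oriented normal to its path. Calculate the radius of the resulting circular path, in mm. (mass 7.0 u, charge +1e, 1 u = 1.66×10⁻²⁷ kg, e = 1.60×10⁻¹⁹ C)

The kinetic energy gained is K = qV = (1×1.60×10^-19)(4620) = 7.39×10^-16 J.
v = √(2K/m) = 3.57×10^5 m/s.
r = mv/(qB) = (1.16×10^-26)(3.57×10^5) / [(1×1.60×10^-19)(0.0270)] = 0.959 m.

r ≈ 959 mm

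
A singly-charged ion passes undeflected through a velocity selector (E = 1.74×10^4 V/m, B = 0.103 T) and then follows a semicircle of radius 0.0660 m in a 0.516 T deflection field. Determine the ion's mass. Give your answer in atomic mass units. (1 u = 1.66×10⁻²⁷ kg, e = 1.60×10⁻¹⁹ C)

m ≈ 19.4 u

v = E/B₁ = 1.69×10^5 m/s.
From r = mv/(qB₂), m = qB₂r/v = (1×1.60×10^-19)(0.516)(0.0660) / (1.69×10^5) = 3.23×10^-26 kg.
In atomic mass units: m = 3.23×10^-26 / 1.66×10^-27 = 19.4 u.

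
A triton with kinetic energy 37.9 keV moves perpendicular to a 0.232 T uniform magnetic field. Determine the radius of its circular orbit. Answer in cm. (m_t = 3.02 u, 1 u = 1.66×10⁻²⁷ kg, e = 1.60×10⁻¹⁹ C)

r ≈ 21.0 cm

Convert the energy: K = 37.9 keV = 6.06×10^-15 J.
v = √(2K/m) = √(2·6.06×10^-15/5.01×10^-27) = 1.56×10^6 m/s.
r = mv/(qB) = (5.01×10^-27)(1.56×10^6) / [(1×1.60×10^-19)(0.232)] = 0.210 m.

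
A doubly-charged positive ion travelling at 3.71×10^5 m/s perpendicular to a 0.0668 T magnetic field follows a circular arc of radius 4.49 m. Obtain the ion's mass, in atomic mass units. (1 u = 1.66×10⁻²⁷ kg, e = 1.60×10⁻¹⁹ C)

qvB = mv²/r ⇒ m = qBr/v.
m = (2×1.60×10^-19)(0.0668)(4.49) / (3.71×10^5) = 2.59×10^-25 kg = 156 u.

m ≈ 156 u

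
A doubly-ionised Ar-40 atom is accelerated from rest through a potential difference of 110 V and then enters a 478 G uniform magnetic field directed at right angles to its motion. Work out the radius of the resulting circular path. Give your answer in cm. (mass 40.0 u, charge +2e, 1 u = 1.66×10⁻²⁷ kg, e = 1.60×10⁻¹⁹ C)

r ≈ 14.1 cm

The kinetic energy gained is K = qV = (2×1.60×10^-19)(110) = 3.52×10^-17 J.
v = √(2K/m) = 3.26×10^4 m/s.
r = mv/(qB) = (6.64×10^-26)(3.26×10^4) / [(2×1.60×10^-19)(0.0478)] = 0.141 m.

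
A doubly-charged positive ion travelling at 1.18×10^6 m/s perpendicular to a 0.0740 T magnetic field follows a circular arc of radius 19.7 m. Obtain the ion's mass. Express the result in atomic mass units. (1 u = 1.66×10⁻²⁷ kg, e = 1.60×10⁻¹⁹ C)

m ≈ 238 u

qvB = mv²/r ⇒ m = qBr/v.
m = (2×1.60×10^-19)(0.0740)(19.7) / (1.18×10^6) = 3.95×10^-25 kg = 238 u.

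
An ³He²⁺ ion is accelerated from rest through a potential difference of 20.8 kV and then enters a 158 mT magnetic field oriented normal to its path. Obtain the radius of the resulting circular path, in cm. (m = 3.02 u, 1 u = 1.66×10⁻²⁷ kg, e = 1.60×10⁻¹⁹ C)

r ≈ 16.2 cm

The kinetic energy gained is K = qV = (2×1.60×10^-19)(2.08×10^4) = 6.66×10^-15 J.
v = √(2K/m) = 1.63×10^6 m/s.
r = mv/(qB) = (5.01×10^-27)(1.63×10^6) / [(2×1.60×10^-19)(0.158)] = 0.162 m.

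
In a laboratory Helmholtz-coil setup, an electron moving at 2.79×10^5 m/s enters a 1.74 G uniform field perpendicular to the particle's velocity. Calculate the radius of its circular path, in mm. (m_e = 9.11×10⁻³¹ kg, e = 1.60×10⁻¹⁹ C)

r ≈ 9.13 mm

The magnetic force provides the centripetal force: qvB = mv²/r, so r = mv/(qB).
r = (9.11×10^-31 kg)(2.79×10^5 m/s) / [(1×1.60×10^-19 C)(1.74×10^-4 T)] = 9.13×10^-3 m.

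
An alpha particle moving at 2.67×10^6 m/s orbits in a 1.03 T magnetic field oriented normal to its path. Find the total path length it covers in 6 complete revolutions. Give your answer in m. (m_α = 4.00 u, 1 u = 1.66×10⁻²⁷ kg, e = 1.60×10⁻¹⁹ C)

r = mv/(qB) = 0.0538 m, so one revolution covers 2πr = 0.338 m.
In 6 revolutions: L = 6·2πr = 2.03 m.

L ≈ 2.03 m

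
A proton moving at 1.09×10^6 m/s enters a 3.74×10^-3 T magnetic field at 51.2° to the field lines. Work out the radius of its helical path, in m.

r ≈ 2.37 m

Only the perpendicular component v⊥ = v sin51.2° = 8.49×10^5 m/s is bent by the field.
r = m v⊥ /(qB) = (1.67×10^-27)(8.49×10^5) / [(1×1.60×10^-19)(3.74×10^-3)] = 2.37 m.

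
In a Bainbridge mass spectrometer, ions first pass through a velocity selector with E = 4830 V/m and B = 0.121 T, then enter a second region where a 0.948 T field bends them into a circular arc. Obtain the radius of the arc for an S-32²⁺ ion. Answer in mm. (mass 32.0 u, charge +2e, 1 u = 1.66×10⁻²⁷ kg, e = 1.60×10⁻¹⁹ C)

The selector passes v = E/B = 4830/0.121 = 3.99×10^4 m/s.
In the deflection region, r = mv/(qB₂) = (5.31×10^-26)(3.99×10^4) / [(2×1.60×10^-19)(0.948)] = 6.99×10^-3 m.

r ≈ 6.99 mm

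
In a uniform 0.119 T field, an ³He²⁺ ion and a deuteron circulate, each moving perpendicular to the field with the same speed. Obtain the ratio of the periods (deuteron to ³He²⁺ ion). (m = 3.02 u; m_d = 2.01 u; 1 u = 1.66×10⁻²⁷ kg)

ratio ≈ 1.33

T = 2πm/(qB) is independent of speed, so T₂/T₁ = (m₂/q₂)/(m₁/q₁).
T_{deuteron}/T_{³He²⁺ ion} = (3.34×10^-27/1e) / (5.01×10^-27/2e) = 1.33.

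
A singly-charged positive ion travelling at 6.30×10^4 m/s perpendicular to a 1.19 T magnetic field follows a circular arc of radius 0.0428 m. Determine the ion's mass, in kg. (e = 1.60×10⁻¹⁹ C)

m ≈ 1.29×10^-25 kg

qvB = mv²/r ⇒ m = qBr/v.
m = (1×1.60×10^-19)(1.19)(0.0428) / (6.30×10^4) = 1.29×10^-25 kg.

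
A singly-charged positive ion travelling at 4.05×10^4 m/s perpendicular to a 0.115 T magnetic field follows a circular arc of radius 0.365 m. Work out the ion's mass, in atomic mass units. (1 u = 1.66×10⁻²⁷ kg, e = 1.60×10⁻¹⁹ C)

qvB = mv²/r ⇒ m = qBr/v.
m = (1×1.60×10^-19)(0.115)(0.365) / (4.05×10^4) = 1.66×10^-25 kg = 99.9 u.

m ≈ 99.9 u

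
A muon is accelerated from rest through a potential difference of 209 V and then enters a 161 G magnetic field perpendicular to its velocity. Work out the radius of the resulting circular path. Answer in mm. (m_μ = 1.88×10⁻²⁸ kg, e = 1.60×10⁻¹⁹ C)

The kinetic energy gained is K = qV = (1×1.60×10^-19)(209) = 3.34×10^-17 J.
v = √(2K/m) = 5.96×10^5 m/s.
r = mv/(qB) = (1.88×10^-28)(5.96×10^5) / [(1×1.60×10^-19)(0.0161)] = 0.0435 m.

r ≈ 43.5 mm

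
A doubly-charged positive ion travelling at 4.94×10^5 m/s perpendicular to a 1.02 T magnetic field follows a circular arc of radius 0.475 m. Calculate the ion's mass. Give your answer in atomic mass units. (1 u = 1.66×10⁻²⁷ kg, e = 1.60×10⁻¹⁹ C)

m ≈ 189 u

qvB = mv²/r ⇒ m = qBr/v.
m = (2×1.60×10^-19)(1.02)(0.475) / (4.94×10^5) = 3.14×10^-25 kg = 189 u.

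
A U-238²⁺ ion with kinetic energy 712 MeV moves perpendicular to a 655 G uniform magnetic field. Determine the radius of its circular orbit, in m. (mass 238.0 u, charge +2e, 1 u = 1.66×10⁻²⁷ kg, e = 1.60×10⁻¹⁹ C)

r ≈ 453 m

Convert the energy: K = 712 MeV = 1.14×10^-10 J.
v = √(2K/m) = √(2·1.14×10^-10/3.95×10^-25) = 2.40×10^7 m/s.
r = mv/(qB) = (3.95×10^-25)(2.40×10^7) / [(2×1.60×10^-19)(0.0655)] = 453 m.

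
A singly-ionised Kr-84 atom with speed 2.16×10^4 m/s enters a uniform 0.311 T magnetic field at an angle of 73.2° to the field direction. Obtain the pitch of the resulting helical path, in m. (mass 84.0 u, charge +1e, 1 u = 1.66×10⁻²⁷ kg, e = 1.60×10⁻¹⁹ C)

The velocity component along B is v∥ = v cos73.2° = 6240 m/s.
The cyclotron period T = 2πm/(qB) = 1.76×10^-5 s is set by m, q, B alone.
Pitch = v∥·T = (6240)(1.76×10^-5) = 0.110 m.

pitch ≈ 0.110 m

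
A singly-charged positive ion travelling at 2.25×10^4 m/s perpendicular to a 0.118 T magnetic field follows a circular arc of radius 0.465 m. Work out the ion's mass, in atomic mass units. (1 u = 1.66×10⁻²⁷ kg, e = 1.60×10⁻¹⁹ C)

qvB = mv²/r ⇒ m = qBr/v.
m = (1×1.60×10^-19)(0.118)(0.465) / (2.25×10^4) = 3.90×10^-25 kg = 235 u.

m ≈ 235 u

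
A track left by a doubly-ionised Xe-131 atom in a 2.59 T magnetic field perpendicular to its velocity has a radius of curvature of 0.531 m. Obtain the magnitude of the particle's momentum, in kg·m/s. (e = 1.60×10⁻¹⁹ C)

Since qvB = mv²/r, the momentum p = mv = qBr.
p = (2×1.60×10^-19)(2.59)(0.531) = 4.40×10^-19 kg·m/s.

p ≈ 4.40×10^-19 kg·m/s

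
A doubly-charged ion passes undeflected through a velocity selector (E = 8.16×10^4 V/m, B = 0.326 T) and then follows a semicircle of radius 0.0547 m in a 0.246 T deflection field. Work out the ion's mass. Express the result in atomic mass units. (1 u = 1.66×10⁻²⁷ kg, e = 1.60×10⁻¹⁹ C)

v = E/B₁ = 2.50×10^5 m/s.
From r = mv/(qB₂), m = qB₂r/v = (2×1.60×10^-19)(0.246)(0.0547) / (2.50×10^5) = 1.72×10^-26 kg.
In atomic mass units: m = 1.72×10^-26 / 1.66×10^-27 = 10.4 u.

m ≈ 10.4 u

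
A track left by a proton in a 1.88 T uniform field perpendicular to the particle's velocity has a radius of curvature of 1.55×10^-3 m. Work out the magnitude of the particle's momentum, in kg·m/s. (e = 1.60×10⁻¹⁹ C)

p ≈ 4.66×10^-22 kg·m/s

Since qvB = mv²/r, the momentum p = mv = qBr.
p = (1×1.60×10^-19)(1.88)(1.55×10^-3) = 4.66×10^-22 kg·m/s.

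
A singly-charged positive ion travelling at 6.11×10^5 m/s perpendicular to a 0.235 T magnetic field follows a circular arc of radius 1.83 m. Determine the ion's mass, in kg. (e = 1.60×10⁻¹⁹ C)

m ≈ 1.13×10^-25 kg

qvB = mv²/r ⇒ m = qBr/v.
m = (1×1.60×10^-19)(0.235)(1.83) / (6.11×10^5) = 1.13×10^-25 kg.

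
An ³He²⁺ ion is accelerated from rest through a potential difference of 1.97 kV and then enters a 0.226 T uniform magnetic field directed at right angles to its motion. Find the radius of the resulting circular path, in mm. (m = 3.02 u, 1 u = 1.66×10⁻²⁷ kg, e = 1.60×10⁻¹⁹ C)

r ≈ 34.8 mm

The kinetic energy gained is K = qV = (2×1.60×10^-19)(1970) = 6.30×10^-16 J.
v = √(2K/m) = 5.01×10^5 m/s.
r = mv/(qB) = (5.01×10^-27)(5.01×10^5) / [(2×1.60×10^-19)(0.226)] = 0.0348 m.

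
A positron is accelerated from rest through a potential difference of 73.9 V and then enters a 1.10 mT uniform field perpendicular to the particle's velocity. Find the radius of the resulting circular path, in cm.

r ≈ 2.64 cm

The kinetic energy gained is K = qV = (1×1.60×10^-19)(73.9) = 1.18×10^-17 J.
v = √(2K/m) = 5.09×10^6 m/s.
r = mv/(qB) = (9.11×10^-31)(5.09×10^6) / [(1×1.60×10^-19)(1.10×10^-3)] = 0.0264 m.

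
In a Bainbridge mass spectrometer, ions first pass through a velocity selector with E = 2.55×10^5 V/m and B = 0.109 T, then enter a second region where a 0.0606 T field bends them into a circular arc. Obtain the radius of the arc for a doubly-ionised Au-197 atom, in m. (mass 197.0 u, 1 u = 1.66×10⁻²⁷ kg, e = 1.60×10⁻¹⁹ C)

r ≈ 39.5 m

The selector passes v = E/B = 2.55×10^5/0.109 = 2.34×10^6 m/s.
In the deflection region, r = mv/(qB₂) = (3.27×10^-25)(2.34×10^6) / [(2×1.60×10^-19)(0.0606)] = 39.5 m.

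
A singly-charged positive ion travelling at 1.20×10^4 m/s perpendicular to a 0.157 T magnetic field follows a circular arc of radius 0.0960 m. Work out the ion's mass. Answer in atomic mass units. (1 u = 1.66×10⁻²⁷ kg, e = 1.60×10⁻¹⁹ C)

qvB = mv²/r ⇒ m = qBr/v.
m = (1×1.60×10^-19)(0.157)(0.0960) / (1.20×10^4) = 2.01×10^-25 kg = 121 u.

m ≈ 121 u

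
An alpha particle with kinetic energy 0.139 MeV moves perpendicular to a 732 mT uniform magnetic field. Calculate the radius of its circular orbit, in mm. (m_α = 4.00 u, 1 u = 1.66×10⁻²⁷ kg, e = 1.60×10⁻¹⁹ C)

Convert the energy: K = 0.139 MeV = 2.22×10^-14 J.
v = √(2K/m) = √(2·2.22×10^-14/6.64×10^-27) = 2.59×10^6 m/s.
r = mv/(qB) = (6.64×10^-27)(2.59×10^6) / [(2×1.60×10^-19)(0.732)] = 0.0734 m.

r ≈ 73.4 mm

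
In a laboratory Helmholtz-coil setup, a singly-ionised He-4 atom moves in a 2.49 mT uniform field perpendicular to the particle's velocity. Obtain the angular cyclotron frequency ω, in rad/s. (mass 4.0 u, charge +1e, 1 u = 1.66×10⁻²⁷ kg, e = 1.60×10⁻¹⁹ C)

ω ≈ 6.00×10^4 rad/s

ω = qB/m = (1×1.60×10^-19)(2.49×10^-3) / (6.64×10^-27) = 6.00×10^4 rad/s.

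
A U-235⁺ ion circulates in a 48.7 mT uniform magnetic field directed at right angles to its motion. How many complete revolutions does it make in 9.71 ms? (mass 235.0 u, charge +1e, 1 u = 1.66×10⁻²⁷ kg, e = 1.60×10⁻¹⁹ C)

N = 30

T = 2πm/(qB) = 2π(3.901×10^-25) / [(1×1.60×10^-19)(0.0487)] = 3.1456×10^-4 s.
N = t/T = 9.71×10^-3 / 3.1456×10^-4 ≈ 30.87, so 30 complete revolutions.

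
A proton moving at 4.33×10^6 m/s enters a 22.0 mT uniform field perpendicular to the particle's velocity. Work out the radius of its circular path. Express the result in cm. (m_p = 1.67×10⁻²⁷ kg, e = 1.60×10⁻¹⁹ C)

The magnetic force provides the centripetal force: qvB = mv²/r, so r = mv/(qB).
r = (1.67×10^-27 kg)(4.33×10^6 m/s) / [(1×1.60×10^-19 C)(0.0220 T)] = 2.05 m.

r ≈ 205 cm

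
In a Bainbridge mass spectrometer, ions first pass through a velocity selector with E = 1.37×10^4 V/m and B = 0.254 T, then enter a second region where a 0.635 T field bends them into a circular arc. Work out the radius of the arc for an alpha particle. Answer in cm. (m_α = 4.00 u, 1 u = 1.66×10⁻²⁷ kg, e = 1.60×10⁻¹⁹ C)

The selector passes v = E/B = 1.37×10^4/0.254 = 5.39×10^4 m/s.
In the deflection region, r = mv/(qB₂) = (6.64×10^-27)(5.39×10^4) / [(2×1.60×10^-19)(0.635)] = 1.76×10^-3 m.

r ≈ 0.176 cm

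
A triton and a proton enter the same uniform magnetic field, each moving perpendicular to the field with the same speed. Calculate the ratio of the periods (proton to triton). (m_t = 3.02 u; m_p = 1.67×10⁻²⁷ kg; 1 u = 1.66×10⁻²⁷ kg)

T = 2πm/(qB) is independent of speed, so T₂/T₁ = (m₂/q₂)/(m₁/q₁).
T_{proton}/T_{triton} = (1.67×10^-27/1e) / (5.01×10^-27/1e) = 0.333.

ratio ≈ 0.333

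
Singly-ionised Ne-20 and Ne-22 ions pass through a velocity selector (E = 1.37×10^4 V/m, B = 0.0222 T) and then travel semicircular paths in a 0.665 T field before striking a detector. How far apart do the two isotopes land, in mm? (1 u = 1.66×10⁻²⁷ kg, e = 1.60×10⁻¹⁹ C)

Both emerge at v = E/B₁ = 6.17×10^5 m/s.
r = mv/(qB₂), so r₁ = 0.1926 m and r₂ = 0.2118 m, giving Δr = 0.0193 m.
After a semicircle each ion lands a diameter 2r from the entry slit, so the separation is 2Δr = 0.0385 m.

Δd ≈ 38.5 mm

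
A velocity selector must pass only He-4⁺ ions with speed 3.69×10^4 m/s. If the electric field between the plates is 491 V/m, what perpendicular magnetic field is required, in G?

B ≈ 133 G

qE = qvB ⇒ B = E/v = (491) / (3.69×10^4) = 0.0133 T.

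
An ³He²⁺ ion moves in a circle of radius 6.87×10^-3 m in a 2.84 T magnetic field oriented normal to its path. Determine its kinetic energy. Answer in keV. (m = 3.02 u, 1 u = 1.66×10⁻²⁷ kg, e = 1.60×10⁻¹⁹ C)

K ≈ 24.3 keV

v = qBr/m = (2×1.60×10^-19)(2.84)(6.87×10^-3) / (5.01×10^-27) = 1.25×10^6 m/s.
K = ½mv² = 0.5·(5.01×10^-27)·(1.25×10^6)² = 3.89×10^-15 J = 24.3 keV.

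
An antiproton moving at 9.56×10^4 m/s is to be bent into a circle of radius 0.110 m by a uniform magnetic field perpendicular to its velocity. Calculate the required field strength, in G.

B ≈ 90.7 G

qvB = mv²/r gives B = mv/(qr).
B = (1.67×10^-27)(9.56×10^4) / [(1×1.60×10^-19)(0.110)] = 9.07×10^-3 T.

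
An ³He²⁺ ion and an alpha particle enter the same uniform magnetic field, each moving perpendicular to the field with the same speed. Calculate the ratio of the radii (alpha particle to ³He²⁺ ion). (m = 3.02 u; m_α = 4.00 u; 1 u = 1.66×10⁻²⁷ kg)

ratio ≈ 1.32

r = mv/(qB) ⇒ at equal v, r ∝ m/q.
r_{alpha particle}/r_{³He²⁺ ion} = 1.32.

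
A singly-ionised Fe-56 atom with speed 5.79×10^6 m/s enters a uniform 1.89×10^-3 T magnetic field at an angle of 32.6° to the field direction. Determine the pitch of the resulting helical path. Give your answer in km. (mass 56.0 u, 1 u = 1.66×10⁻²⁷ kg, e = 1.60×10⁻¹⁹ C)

pitch ≈ 9.42 km

The velocity component along B is v∥ = v cos32.6° = 4.88×10^6 m/s.
The cyclotron period T = 2πm/(qB) = 1.93×10^-3 s is set by m, q, B alone.
Pitch = v∥·T = (4.88×10^6)(1.93×10^-3) = 9420 m.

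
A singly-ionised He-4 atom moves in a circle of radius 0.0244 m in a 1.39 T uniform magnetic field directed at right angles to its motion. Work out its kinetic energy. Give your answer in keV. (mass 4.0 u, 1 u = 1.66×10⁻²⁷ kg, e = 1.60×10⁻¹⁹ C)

K ≈ 13.9 keV

v = qBr/m = (1×1.60×10^-19)(1.39)(0.0244) / (6.64×10^-27) = 8.17×10^5 m/s.
K = ½mv² = 0.5·(6.64×10^-27)·(8.17×10^5)² = 2.22×10^-15 J = 13.9 keV.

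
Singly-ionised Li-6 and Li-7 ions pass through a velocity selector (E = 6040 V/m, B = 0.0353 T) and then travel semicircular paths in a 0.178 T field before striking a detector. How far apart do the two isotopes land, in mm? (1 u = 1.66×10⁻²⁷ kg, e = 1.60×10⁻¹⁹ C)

Both emerge at v = E/B₁ = 1.71×10^5 m/s.
r = mv/(qB₂), so r₁ = 0.05984 m and r₂ = 0.06981 m, giving Δr = 9.97×10^-3 m.
After a semicircle each ion lands a diameter 2r from the entry slit, so the separation is 2Δr = 0.0199 m.

Δd ≈ 19.9 mm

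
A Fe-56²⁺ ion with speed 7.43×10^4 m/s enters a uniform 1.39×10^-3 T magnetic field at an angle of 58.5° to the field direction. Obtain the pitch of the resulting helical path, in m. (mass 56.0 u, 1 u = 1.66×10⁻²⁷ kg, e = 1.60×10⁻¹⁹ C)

The velocity component along B is v∥ = v cos58.5° = 3.88×10^4 m/s.
The cyclotron period T = 2πm/(qB) = 1.31×10^-3 s is set by m, q, B alone.
Pitch = v∥·T = (3.88×10^4)(1.31×10^-3) = 51.0 m.

pitch ≈ 51.0 m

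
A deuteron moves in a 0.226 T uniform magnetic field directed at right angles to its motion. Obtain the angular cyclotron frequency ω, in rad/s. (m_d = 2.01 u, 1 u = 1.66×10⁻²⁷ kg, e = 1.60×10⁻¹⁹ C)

ω ≈ 1.08×10^7 rad/s

ω = qB/m = (1×1.60×10^-19)(0.226) / (3.34×10^-27) = 1.08×10^7 rad/s.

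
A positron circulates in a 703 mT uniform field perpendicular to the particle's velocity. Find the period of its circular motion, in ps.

The cyclotron period is independent of speed: T = 2πm/(qB).
T = 2π(9.11×10^-31) / [(1×1.60×10^-19)(0.703)] = 5.09×10^-11 s.

T ≈ 50.9 ps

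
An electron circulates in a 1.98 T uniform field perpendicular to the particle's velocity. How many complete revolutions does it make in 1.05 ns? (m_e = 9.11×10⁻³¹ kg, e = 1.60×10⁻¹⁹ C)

T = 2πm/(qB) = 2π(9.11×10^-31) / [(1×1.60×10^-19)(1.98)] = 1.8068×10^-11 s.
N = t/T = 1.05×10^-9 / 1.8068×10^-11 ≈ 58.11, so 58 complete revolutions.

N = 58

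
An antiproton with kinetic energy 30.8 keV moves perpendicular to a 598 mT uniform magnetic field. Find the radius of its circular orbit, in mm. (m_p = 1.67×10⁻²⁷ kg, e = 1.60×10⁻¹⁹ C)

r ≈ 42.4 mm

Convert the energy: K = 30.8 keV = 4.93×10^-15 J.
v = √(2K/m) = √(2·4.93×10^-15/1.67×10^-27) = 2.43×10^6 m/s.
r = mv/(qB) = (1.67×10^-27)(2.43×10^6) / [(1×1.60×10^-19)(0.598)] = 0.0424 m.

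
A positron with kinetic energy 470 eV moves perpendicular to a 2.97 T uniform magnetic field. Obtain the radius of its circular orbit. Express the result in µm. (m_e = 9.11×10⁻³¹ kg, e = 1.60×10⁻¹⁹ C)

Convert the energy: K = 470 eV = 7.52×10^-17 J.
v = √(2K/m) = √(2·7.52×10^-17/9.11×10^-31) = 1.28×10^7 m/s.
r = mv/(qB) = (9.11×10^-31)(1.28×10^7) / [(1×1.60×10^-19)(2.97)] = 2.46×10^-5 m.

r ≈ 24.6 µm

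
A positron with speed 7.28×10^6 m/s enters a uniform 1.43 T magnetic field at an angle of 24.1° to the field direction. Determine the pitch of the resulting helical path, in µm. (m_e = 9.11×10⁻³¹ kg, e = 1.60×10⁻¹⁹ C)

The velocity component along B is v∥ = v cos24.1° = 6.65×10^6 m/s.
The cyclotron period T = 2πm/(qB) = 2.50×10^-11 s is set by m, q, B alone.
Pitch = v∥·T = (6.65×10^6)(2.50×10^-11) = 1.66×10^-4 m.

pitch ≈ 166 µm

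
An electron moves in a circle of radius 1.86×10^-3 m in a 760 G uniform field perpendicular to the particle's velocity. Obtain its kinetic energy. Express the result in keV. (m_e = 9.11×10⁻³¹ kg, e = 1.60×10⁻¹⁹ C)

v = qBr/m = (1×1.60×10^-19)(0.0760)(1.86×10^-3) / (9.11×10^-31) = 2.48×10^7 m/s.
K = ½mv² = 0.5·(9.11×10^-31)·(2.48×10^7)² = 2.81×10^-16 J = 1.75 keV.

K ≈ 1.75 keV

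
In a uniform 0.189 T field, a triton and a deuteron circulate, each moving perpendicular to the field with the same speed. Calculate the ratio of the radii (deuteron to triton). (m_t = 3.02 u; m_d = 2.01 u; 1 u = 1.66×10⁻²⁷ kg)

r = mv/(qB) ⇒ at equal v, r ∝ m/q.
r_{deuteron}/r_{triton} = 0.666.

ratio ≈ 0.666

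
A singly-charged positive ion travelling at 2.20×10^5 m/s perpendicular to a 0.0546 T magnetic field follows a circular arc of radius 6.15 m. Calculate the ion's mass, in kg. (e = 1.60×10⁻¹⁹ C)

qvB = mv²/r ⇒ m = qBr/v.
m = (1×1.60×10^-19)(0.0546)(6.15) / (2.20×10^5) = 2.44×10^-25 kg.

m ≈ 2.44×10^-25 kg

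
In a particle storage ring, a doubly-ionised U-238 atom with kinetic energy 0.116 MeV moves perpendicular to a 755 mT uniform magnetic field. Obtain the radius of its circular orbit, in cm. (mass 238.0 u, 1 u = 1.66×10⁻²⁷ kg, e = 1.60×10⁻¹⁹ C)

r ≈ 50.1 cm

Convert the energy: K = 0.116 MeV = 1.86×10^-14 J.
v = √(2K/m) = √(2·1.86×10^-14/3.95×10^-25) = 3.07×10^5 m/s.
r = mv/(qB) = (3.95×10^-25)(3.07×10^5) / [(2×1.60×10^-19)(0.755)] = 0.501 m.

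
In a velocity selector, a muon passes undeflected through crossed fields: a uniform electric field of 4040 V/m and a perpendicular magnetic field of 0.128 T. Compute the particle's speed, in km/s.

v ≈ 31.6 km/s

For zero net force, qE = qvB, so v = E/B.
v = (4040) / (0.128) = 3.16×10^4 m/s.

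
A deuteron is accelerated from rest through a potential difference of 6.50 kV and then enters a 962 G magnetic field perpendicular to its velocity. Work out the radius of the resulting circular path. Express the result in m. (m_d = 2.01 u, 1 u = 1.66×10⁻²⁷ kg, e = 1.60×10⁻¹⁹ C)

The kinetic energy gained is K = qV = (1×1.60×10^-19)(6500) = 1.04×10^-15 J.
v = √(2K/m) = 7.90×10^5 m/s.
r = mv/(qB) = (3.34×10^-27)(7.90×10^5) / [(1×1.60×10^-19)(0.0962)] = 0.171 m.

r ≈ 0.171 m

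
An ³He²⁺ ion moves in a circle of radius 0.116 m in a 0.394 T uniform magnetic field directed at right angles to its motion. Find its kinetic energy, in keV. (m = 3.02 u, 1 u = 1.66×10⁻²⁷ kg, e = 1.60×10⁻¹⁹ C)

K ≈ 133 keV

v = qBr/m = (2×1.60×10^-19)(0.394)(0.116) / (5.01×10^-27) = 2.92×10^6 m/s.
K = ½mv² = 0.5·(5.01×10^-27)·(2.92×10^6)² = 2.13×10^-14 J = 133 keV.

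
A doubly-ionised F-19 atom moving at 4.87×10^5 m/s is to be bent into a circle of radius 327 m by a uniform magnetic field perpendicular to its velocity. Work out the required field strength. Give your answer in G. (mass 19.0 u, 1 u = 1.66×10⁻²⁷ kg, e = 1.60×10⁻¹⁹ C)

B ≈ 1.47 G

qvB = mv²/r gives B = mv/(qr).
B = (3.15×10^-26)(4.87×10^5) / [(2×1.60×10^-19)(327)] = 1.47×10^-4 T.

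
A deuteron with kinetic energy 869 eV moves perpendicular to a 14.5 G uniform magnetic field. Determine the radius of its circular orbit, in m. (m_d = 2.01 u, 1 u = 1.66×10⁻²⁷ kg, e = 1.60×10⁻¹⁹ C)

r ≈ 4.15 m

Convert the energy: K = 869 eV = 1.39×10^-16 J.
v = √(2K/m) = √(2·1.39×10^-16/3.34×10^-27) = 2.89×10^5 m/s.
r = mv/(qB) = (3.34×10^-27)(2.89×10^5) / [(1×1.60×10^-19)(1.45×10^-3)] = 4.15 m.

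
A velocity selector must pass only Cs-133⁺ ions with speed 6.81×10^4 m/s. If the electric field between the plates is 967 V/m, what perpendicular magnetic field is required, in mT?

B ≈ 14.2 mT

qE = qvB ⇒ B = E/v = (967) / (6.81×10^4) = 0.0142 T.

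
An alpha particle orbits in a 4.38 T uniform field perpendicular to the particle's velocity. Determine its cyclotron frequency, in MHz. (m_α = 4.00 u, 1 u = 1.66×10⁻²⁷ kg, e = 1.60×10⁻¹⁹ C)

f ≈ 33.6 MHz

f = qB/(2πm) = (2×1.60×10^-19)(4.38) / [2π(6.64×10^-27)] = 3.36×10^7 Hz.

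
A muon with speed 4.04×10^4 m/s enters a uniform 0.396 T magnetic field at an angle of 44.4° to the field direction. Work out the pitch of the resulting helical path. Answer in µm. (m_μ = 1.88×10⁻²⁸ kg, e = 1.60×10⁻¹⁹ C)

pitch ≈ 538 µm

The velocity component along B is v∥ = v cos44.4° = 2.89×10^4 m/s.
The cyclotron period T = 2πm/(qB) = 1.86×10^-8 s is set by m, q, B alone.
Pitch = v∥·T = (2.89×10^4)(1.86×10^-8) = 5.38×10^-4 m.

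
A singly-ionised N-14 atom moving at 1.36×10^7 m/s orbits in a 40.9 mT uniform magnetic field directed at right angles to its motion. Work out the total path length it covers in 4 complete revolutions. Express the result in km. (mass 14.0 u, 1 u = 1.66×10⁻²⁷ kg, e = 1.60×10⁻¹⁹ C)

r = mv/(qB) = 48.3 m, so one revolution covers 2πr = 303 m.
In 4 revolutions: L = 4·2πr = 1210 m.

L ≈ 1.21 km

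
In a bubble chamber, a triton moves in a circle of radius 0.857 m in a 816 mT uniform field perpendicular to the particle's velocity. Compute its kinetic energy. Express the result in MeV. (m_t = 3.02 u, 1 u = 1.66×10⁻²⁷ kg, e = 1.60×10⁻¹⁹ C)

K ≈ 7.80 MeV

v = qBr/m = (1×1.60×10^-19)(0.816)(0.857) / (5.01×10^-27) = 2.23×10^7 m/s.
K = ½mv² = 0.5·(5.01×10^-27)·(2.23×10^7)² = 1.25×10^-12 J = 7.80 MeV.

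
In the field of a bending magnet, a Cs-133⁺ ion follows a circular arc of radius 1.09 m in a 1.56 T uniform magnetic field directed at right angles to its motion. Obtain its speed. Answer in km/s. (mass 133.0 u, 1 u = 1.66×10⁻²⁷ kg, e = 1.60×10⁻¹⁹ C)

v ≈ 1230 km/s

From qvB = mv²/r, v = qBr/m.
v = (1×1.60×10^-19)(1.56)(1.09) / (2.21×10^-25) = 1.23×10^6 m/s.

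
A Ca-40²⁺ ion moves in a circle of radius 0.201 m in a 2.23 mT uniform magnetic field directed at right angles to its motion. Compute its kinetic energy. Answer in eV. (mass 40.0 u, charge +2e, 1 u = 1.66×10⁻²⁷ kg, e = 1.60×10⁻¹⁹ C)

K ≈ 0.968 eV

v = qBr/m = (2×1.60×10^-19)(2.23×10^-3)(0.201) / (6.64×10^-26) = 2160 m/s.
K = ½mv² = 0.5·(6.64×10^-26)·(2160)² = 1.55×10^-19 J = 0.968 eV.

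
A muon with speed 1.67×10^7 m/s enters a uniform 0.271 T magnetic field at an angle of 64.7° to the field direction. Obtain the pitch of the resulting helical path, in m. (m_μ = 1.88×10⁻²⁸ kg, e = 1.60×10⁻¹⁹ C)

The velocity component along B is v∥ = v cos64.7° = 7.14×10^6 m/s.
The cyclotron period T = 2πm/(qB) = 2.72×10^-8 s is set by m, q, B alone.
Pitch = v∥·T = (7.14×10^6)(2.72×10^-8) = 0.194 m.

pitch ≈ 0.194 m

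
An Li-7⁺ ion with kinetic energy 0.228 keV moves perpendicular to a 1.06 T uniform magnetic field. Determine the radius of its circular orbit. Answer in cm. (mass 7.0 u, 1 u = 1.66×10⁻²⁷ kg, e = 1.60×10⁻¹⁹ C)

r ≈ 0.543 cm

Convert the energy: K = 0.228 keV = 3.65×10^-17 J.
v = √(2K/m) = √(2·3.65×10^-17/1.16×10^-26) = 7.92×10^4 m/s.
r = mv/(qB) = (1.16×10^-26)(7.92×10^4) / [(1×1.60×10^-19)(1.06)] = 5.43×10^-3 m.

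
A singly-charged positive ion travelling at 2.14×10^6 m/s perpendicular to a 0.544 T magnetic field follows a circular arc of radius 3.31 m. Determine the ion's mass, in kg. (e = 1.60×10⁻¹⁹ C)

qvB = mv²/r ⇒ m = qBr/v.
m = (1×1.60×10^-19)(0.544)(3.31) / (2.14×10^6) = 1.35×10^-25 kg.

m ≈ 1.35×10^-25 kg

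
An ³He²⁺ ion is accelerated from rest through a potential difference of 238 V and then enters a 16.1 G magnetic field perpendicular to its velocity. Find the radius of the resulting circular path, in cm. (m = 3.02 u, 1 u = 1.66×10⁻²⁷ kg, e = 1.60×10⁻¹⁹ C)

The kinetic energy gained is K = qV = (2×1.60×10^-19)(238) = 7.62×10^-17 J.
v = √(2K/m) = 1.74×10^5 m/s.
r = mv/(qB) = (5.01×10^-27)(1.74×10^5) / [(2×1.60×10^-19)(1.61×10^-3)] = 1.70 m.

r ≈ 170 cm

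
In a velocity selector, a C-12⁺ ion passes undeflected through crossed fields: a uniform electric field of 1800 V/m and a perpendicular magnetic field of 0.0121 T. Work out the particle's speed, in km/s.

v ≈ 149 km/s

For zero net force, qE = qvB, so v = E/B.
v = (1800) / (0.0121) = 1.49×10^5 m/s.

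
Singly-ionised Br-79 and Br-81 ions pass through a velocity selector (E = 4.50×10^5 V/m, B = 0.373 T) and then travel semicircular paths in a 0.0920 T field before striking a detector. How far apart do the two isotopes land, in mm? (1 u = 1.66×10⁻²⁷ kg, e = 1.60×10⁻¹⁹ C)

Both emerge at v = E/B₁ = 1.21×10^6 m/s.
r = mv/(qB₂), so r₁ = 10.748 m and r₂ = 11.020 m, giving Δr = 0.272 m.
After a semicircle each ion lands a diameter 2r from the entry slit, so the separation is 2Δr = 0.544 m.

Δd ≈ 544 mm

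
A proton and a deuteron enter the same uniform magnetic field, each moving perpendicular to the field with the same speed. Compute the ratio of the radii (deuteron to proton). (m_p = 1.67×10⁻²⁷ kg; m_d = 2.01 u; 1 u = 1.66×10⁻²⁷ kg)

r = mv/(qB) ⇒ at equal v, r ∝ m/q.
r_{deuteron}/r_{proton} = 2.00.

ratio ≈ 2.00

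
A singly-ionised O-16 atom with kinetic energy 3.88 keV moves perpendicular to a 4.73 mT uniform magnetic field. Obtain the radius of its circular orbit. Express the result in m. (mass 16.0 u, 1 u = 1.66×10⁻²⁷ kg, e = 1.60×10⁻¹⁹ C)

r ≈ 7.59 m

Convert the energy: K = 3.88 keV = 6.21×10^-16 J.
v = √(2K/m) = √(2·6.21×10^-16/2.66×10^-26) = 2.16×10^5 m/s.
r = mv/(qB) = (2.66×10^-26)(2.16×10^5) / [(1×1.60×10^-19)(4.73×10^-3)] = 7.59 m.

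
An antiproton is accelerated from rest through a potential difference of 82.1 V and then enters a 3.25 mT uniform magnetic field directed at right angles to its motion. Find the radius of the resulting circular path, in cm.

The kinetic energy gained is K = qV = (1×1.60×10^-19)(82.1) = 1.31×10^-17 J.
v = √(2K/m) = 1.25×10^5 m/s.
r = mv/(qB) = (1.67×10^-27)(1.25×10^5) / [(1×1.60×10^-19)(3.25×10^-3)] = 0.403 m.

r ≈ 40.3 cm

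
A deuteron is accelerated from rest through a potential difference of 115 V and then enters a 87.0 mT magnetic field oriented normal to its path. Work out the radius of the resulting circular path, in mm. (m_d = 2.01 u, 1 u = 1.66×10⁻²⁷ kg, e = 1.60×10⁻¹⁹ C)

The kinetic energy gained is K = qV = (1×1.60×10^-19)(115) = 1.84×10^-17 J.
v = √(2K/m) = 1.05×10^5 m/s.
r = mv/(qB) = (3.34×10^-27)(1.05×10^5) / [(1×1.60×10^-19)(0.0870)] = 0.0252 m.

r ≈ 25.2 mm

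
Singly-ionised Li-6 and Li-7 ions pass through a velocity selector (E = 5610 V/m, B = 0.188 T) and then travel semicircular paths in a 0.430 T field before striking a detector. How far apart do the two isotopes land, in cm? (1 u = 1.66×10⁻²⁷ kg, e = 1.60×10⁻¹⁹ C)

Both emerge at v = E/B₁ = 2.98×10^4 m/s.
r = mv/(qB₂), so r₁ = 4.320×10^-3 m and r₂ = 5.040×10^-3 m, giving Δr = 7.20×10^-4 m.
After a semicircle each ion lands a diameter 2r from the entry slit, so the separation is 2Δr = 1.44×10^-3 m.

Δd ≈ 0.144 cm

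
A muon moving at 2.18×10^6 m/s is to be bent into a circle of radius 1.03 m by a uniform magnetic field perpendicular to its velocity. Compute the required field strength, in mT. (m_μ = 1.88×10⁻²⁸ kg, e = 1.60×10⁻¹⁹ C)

qvB = mv²/r gives B = mv/(qr).
B = (1.88×10^-28)(2.18×10^6) / [(1×1.60×10^-19)(1.03)] = 2.49×10^-3 T.

B ≈ 2.49 mT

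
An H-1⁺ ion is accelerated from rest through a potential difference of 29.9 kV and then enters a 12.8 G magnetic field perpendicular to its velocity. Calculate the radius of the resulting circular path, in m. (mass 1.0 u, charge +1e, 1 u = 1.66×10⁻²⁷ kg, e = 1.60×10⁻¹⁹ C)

The kinetic energy gained is K = qV = (1×1.60×10^-19)(2.99×10^4) = 4.78×10^-15 J.
v = √(2K/m) = 2.40×10^6 m/s.
r = mv/(qB) = (1.66×10^-27)(2.40×10^6) / [(1×1.60×10^-19)(1.28×10^-3)] = 19.5 m.

r ≈ 19.5 m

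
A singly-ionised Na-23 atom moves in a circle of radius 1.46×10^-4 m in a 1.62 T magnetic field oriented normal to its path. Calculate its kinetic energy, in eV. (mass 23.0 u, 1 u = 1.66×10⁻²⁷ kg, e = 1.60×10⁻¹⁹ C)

v = qBr/m = (1×1.60×10^-19)(1.62)(1.46×10^-4) / (3.82×10^-26) = 991 m/s.
K = ½mv² = 0.5·(3.82×10^-26)·(991)² = 1.88×10^-20 J = 0.117 eV.

K ≈ 0.117 eV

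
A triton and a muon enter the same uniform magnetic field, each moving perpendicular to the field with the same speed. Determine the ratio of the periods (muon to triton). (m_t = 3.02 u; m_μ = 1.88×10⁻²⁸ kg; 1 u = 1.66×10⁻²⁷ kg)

T = 2πm/(qB) is independent of speed, so T₂/T₁ = (m₂/q₂)/(m₁/q₁).
T_{muon}/T_{triton} = (1.88×10^-28/1e) / (5.01×10^-27/1e) = 0.0375.

ratio ≈ 0.0375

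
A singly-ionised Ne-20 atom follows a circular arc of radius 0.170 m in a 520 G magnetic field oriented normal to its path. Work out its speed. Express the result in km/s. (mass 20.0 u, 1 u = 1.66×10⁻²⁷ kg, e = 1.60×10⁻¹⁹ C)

From qvB = mv²/r, v = qBr/m.
v = (1×1.60×10^-19)(0.0520)(0.170) / (3.32×10^-26) = 4.26×10^4 m/s.

v ≈ 42.6 km/s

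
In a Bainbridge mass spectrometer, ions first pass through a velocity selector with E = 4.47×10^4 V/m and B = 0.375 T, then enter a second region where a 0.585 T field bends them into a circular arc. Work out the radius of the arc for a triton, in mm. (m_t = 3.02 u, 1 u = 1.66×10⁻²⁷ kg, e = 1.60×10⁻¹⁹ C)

r ≈ 6.38 mm

The selector passes v = E/B = 4.47×10^4/0.375 = 1.19×10^5 m/s.
In the deflection region, r = mv/(qB₂) = (5.01×10^-27)(1.19×10^5) / [(1×1.60×10^-19)(0.585)] = 6.38×10^-3 m.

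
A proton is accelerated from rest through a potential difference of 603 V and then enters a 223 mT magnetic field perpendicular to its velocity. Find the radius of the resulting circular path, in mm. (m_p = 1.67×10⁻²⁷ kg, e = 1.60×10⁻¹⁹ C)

r ≈ 15.9 mm

The kinetic energy gained is K = qV = (1×1.60×10^-19)(603) = 9.65×10^-17 J.
v = √(2K/m) = 3.40×10^5 m/s.
r = mv/(qB) = (1.67×10^-27)(3.40×10^5) / [(1×1.60×10^-19)(0.223)] = 0.0159 m.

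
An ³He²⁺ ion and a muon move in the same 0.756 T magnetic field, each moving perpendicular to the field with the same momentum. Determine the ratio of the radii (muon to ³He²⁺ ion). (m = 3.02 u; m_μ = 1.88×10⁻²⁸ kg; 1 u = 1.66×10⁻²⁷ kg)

r = p/(qB) ⇒ at equal p, r ∝ 1/q.
r_{muon}/r_{³He²⁺ ion} = 2.00.

ratio ≈ 2.00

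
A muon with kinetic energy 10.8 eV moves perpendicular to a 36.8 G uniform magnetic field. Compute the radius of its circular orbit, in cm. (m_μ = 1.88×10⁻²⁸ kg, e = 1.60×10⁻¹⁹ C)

Convert the energy: K = 10.8 eV = 1.73×10^-18 J.
v = √(2K/m) = √(2·1.73×10^-18/1.88×10^-28) = 1.36×10^5 m/s.
r = mv/(qB) = (1.88×10^-28)(1.36×10^5) / [(1×1.60×10^-19)(3.68×10^-3)] = 0.0433 m.

r ≈ 4.33 cm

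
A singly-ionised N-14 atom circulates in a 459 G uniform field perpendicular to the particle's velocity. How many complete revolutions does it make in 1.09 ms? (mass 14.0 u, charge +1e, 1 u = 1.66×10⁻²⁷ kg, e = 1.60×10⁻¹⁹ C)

T = 2πm/(qB) = 2π(2.324×10^-26) / [(1×1.60×10^-19)(0.0459)] = 1.9883×10^-5 s.
N = t/T = 1.09×10^-3 / 1.9883×10^-5 ≈ 54.82, so 54 complete revolutions.

N = 54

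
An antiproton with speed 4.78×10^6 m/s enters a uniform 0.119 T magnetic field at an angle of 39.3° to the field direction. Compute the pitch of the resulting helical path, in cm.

The velocity component along B is v∥ = v cos39.3° = 3.70×10^6 m/s.
The cyclotron period T = 2πm/(qB) = 5.51×10^-7 s is set by m, q, B alone.
Pitch = v∥·T = (3.70×10^6)(5.51×10^-7) = 2.04 m.

pitch ≈ 204 cm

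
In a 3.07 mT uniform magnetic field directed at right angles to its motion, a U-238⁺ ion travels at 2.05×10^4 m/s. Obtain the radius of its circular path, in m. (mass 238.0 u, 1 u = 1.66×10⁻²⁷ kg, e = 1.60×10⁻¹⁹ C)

r ≈ 16.5 m

The magnetic force provides the centripetal force: qvB = mv²/r, so r = mv/(qB).
r = (3.95×10^-25 kg)(2.05×10^4 m/s) / [(1×1.60×10^-19 C)(3.07×10^-3 T)] = 16.5 m.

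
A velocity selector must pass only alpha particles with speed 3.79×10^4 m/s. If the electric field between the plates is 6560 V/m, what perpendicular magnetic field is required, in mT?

qE = qvB ⇒ B = E/v = (6560) / (3.79×10^4) = 0.173 T.

B ≈ 173 mT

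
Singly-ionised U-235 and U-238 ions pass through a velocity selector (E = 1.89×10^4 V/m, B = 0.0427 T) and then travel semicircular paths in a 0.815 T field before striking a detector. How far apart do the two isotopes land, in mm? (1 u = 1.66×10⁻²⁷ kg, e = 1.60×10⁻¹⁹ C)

Both emerge at v = E/B₁ = 4.43×10^5 m/s.
r = mv/(qB₂), so r₁ = 1.3241 m and r₂ = 1.3410 m, giving Δr = 0.0169 m.
After a semicircle each ion lands a diameter 2r from the entry slit, so the separation is 2Δr = 0.0338 m.

Δd ≈ 33.8 mm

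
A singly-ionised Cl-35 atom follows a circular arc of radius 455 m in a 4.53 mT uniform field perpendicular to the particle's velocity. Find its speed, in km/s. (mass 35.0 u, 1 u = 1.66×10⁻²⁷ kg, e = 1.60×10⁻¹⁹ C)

From qvB = mv²/r, v = qBr/m.
v = (1×1.60×10^-19)(4.53×10^-3)(455) / (5.81×10^-26) = 5.68×10^6 m/s.

v ≈ 5680 km/s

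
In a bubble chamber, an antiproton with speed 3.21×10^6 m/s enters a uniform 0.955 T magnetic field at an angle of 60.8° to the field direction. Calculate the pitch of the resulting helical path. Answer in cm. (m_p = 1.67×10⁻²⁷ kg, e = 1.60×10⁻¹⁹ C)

pitch ≈ 10.8 cm

The velocity component along B is v∥ = v cos60.8° = 1.57×10^6 m/s.
The cyclotron period T = 2πm/(qB) = 6.87×10^-8 s is set by m, q, B alone.
Pitch = v∥·T = (1.57×10^6)(6.87×10^-8) = 0.108 m.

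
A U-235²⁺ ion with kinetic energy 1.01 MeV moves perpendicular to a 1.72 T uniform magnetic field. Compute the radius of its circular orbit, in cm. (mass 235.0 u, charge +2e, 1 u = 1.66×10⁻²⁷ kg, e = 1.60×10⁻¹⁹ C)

r ≈ 64.5 cm

Convert the energy: K = 1.01 MeV = 1.62×10^-13 J.
v = √(2K/m) = √(2·1.62×10^-13/3.90×10^-25) = 9.10×10^5 m/s.
r = mv/(qB) = (3.90×10^-25)(9.10×10^5) / [(2×1.60×10^-19)(1.72)] = 0.645 m.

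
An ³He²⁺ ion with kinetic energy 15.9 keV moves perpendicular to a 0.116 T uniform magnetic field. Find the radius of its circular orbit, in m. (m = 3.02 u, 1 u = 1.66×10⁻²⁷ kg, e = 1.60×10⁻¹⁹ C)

Convert the energy: K = 15.9 keV = 2.54×10^-15 J.
v = √(2K/m) = √(2·2.54×10^-15/5.01×10^-27) = 1.01×10^6 m/s.
r = mv/(qB) = (5.01×10^-27)(1.01×10^6) / [(2×1.60×10^-19)(0.116)] = 0.136 m.

r ≈ 0.136 m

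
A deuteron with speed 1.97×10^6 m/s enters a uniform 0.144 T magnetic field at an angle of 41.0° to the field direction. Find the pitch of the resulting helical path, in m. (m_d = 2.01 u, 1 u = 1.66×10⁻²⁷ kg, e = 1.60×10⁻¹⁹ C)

pitch ≈ 1.35 m

The velocity component along B is v∥ = v cos41.0° = 1.49×10^6 m/s.
The cyclotron period T = 2πm/(qB) = 9.10×10^-7 s is set by m, q, B alone.
Pitch = v∥·T = (1.49×10^6)(9.10×10^-7) = 1.35 m.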